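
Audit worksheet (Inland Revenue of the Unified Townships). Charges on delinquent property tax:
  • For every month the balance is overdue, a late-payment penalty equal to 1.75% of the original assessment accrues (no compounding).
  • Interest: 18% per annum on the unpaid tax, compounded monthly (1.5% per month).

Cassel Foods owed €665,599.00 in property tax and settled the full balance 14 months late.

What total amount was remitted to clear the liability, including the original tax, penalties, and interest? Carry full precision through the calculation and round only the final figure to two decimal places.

€982,927.14

Late-payment penalty: 14 × 1.75% × €665,599.00 = €163,071.76…
Interest: €665,599.00 × ((1 + 0.015)^14 − 1) = €665,599.00 × 0.2317557… = €154,256.3826…
Total = €665,599.00 + €163,071.7550 + €154,256.3826… = €982,927.14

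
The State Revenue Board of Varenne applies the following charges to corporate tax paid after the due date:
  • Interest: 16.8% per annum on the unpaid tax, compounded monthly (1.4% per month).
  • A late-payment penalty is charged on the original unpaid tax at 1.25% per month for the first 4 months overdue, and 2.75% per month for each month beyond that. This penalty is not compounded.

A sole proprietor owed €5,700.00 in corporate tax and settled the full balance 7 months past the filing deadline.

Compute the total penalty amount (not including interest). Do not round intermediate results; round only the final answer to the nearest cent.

€755.25

Penalty, months 1–4: 4 × 1.25% × €5,700.00 = €285.00
Penalty, months 5–7: 3 × 2.75% × €5,700.00 = €470.25
Total penalty = €285.00 + €470.25 = €755.25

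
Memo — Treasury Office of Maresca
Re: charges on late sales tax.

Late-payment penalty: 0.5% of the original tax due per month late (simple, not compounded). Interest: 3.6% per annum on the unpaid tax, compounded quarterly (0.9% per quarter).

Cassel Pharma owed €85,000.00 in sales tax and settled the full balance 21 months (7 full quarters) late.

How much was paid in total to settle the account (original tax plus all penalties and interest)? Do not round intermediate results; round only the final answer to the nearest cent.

€99,426.77

Late-payment penalty = 0.5% × €85,000.00 × 21 mo = €8,925.00
Interest: €85,000.00 × ((1 + 0.009)^7 − 1) = €85,000.00 × 0.0647267… = €5,501.7734…
Total = €85,000.00 + €8,925.0000 + €5,501.7734… = €99,426.77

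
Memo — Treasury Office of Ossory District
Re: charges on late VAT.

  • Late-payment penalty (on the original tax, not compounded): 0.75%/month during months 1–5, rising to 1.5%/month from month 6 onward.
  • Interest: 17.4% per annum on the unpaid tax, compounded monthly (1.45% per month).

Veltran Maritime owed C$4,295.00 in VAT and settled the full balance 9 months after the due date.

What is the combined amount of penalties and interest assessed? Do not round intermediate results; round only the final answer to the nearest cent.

C$1,012.89

Penalty, months 1–5: 5 × 0.75% × C$4,295.00 = C$161.06…
Penalty, months 6–9: 4 × 1.5% × C$4,295.00 = C$257.70
Interest: C$4,295.00 × ((1 + 0.0145)^9 − 1) = C$4,295.00 × 0.1383307… = C$594.1305…
Penalties + interest = C$418.7625 + C$594.1305… = C$1,012.89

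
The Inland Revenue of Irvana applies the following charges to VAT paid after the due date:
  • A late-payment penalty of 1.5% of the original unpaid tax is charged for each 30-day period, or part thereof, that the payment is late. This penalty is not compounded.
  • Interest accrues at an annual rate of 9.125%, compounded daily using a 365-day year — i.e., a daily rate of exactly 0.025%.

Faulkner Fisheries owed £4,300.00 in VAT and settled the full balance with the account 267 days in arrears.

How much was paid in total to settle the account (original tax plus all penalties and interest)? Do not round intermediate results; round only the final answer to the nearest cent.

Penalty periods: ⌈267/30⌉ = 9; penalty = 9 × 1.5% × £4,300.00 = £580.50
Interest: £4,300.00 × ((1 + 0.00025)^267 − 1) = £4,300.00 × 0.06901927… = £296.7829…
Total = £4,300.00 + £580.5000 + £296.7829… = £5,177.28

£5,177.28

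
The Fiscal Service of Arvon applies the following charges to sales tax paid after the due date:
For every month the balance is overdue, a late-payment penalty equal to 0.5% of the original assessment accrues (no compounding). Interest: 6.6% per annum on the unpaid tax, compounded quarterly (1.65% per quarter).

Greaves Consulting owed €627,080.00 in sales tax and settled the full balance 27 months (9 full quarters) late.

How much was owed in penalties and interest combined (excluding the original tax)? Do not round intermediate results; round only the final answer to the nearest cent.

€184,165.77

Late-payment penalty: 27 × 0.5% × €627,080.00 = €84,655.80
Interest: €627,080.00 × ((1 + 0.0165)^9 − 1) = €627,080.00 × 0.1586878… = €99,509.9666…
Penalties + interest = €84,655.8000 + €99,509.9666… = €184,165.77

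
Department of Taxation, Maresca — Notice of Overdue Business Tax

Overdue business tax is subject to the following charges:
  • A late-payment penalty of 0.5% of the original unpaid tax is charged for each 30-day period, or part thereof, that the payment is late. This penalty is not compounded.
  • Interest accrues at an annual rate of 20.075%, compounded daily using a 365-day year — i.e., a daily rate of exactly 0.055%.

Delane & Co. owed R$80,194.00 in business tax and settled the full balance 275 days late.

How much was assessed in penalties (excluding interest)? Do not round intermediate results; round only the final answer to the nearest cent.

R$4,009.70

Penalty periods: ⌈275/30⌉ = 10; penalty = 10 × 0.5% × R$80,194.00 = R$4,009.70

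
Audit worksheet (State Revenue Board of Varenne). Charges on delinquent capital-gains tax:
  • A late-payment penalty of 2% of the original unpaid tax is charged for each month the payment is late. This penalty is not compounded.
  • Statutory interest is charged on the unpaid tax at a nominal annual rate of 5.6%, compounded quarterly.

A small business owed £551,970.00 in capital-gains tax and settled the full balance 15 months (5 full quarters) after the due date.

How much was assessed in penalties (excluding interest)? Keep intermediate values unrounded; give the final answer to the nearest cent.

£165,591.00

Late-payment penalty = 2% × £551,970.00 × 15 mo = £165,591.00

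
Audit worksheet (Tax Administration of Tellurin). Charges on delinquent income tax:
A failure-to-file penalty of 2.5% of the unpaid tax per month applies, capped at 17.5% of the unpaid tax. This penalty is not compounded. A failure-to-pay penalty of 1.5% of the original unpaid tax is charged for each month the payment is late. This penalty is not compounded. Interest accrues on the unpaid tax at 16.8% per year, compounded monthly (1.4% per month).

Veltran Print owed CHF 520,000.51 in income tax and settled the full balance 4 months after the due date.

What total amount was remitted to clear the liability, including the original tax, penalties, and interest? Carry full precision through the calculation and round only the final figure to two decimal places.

Failure-to-file: 4 × 2.5% × CHF 520,000.51 = CHF 52,000.05… (under the 17.5% cap)
Failure-to-pay penalty = 1.5% × CHF 520,000.51 × 4 mo = CHF 31,200.03…
Interest: CHF 520,000.51 × ((1 + 0.014)^4 − 1) = CHF 520,000.51 × 0.0571870… = CHF 29,737.2767…
Total = CHF 520,000.51 + CHF 83,200.0816 + CHF 29,737.2767… = CHF 632,937.87

CHF 632,937.87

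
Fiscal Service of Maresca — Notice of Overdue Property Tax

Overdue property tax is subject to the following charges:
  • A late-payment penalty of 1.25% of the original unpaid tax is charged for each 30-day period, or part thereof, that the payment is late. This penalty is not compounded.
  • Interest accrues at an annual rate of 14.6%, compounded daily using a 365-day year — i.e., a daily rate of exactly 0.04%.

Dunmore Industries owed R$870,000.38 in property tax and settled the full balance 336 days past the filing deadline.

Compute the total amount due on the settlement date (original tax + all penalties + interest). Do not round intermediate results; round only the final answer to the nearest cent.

R$1,125,623.48

Penalty periods: ⌈336/30⌉ = 12; penalty = 12 × 1.25% × R$870,000.38 = R$130,500.06…
Interest: R$870,000.38 × ((1 + 0.0004)^336 − 1) = R$870,000.38 × 0.14381953… = R$125,123.0459…
Total = R$870,000.38 + R$130,500.0570 + R$125,123.0459… = R$1,125,623.48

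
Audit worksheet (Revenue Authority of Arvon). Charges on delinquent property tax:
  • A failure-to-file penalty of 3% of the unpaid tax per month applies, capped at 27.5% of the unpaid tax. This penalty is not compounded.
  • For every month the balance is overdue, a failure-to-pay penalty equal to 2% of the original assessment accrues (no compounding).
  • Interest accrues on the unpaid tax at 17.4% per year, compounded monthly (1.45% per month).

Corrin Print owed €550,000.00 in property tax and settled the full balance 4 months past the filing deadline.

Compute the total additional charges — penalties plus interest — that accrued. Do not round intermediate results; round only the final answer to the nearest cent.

€142,600.56

Failure-to-file: 4 × 3% × €550,000.00 = €66,000.00 (under the 27.5% cap)
Failure-to-pay penalty = 2% × €550,000.00 × 4 mo = €44,000.00
Interest: €550,000.00 × ((1 + 0.0145)^4 − 1) = €550,000.00 × 0.0592737… = €32,600.5563…
Penalties + interest = €110,000.0000 + €32,600.5563… = €142,600.56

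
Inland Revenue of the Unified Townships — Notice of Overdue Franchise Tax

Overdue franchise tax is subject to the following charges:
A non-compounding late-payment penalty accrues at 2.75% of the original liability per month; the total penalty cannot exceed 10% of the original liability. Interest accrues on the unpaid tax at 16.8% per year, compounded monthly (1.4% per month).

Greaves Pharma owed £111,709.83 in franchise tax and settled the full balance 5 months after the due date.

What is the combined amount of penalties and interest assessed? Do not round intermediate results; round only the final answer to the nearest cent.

£19,212.71

Penalty (uncapped): 5 × 2.75% × £111,709.83 = £15,360.10…; cap = 10% × £111,709.83 = £11,170.98… → penalty = £11,170.98…
Interest: £111,709.83 × ((1 + 0.014)^5 − 1) = £111,709.83 × 0.0719876… = £8,041.7262…
Penalties + interest = £11,170.9830 + £8,041.7262… = £19,212.71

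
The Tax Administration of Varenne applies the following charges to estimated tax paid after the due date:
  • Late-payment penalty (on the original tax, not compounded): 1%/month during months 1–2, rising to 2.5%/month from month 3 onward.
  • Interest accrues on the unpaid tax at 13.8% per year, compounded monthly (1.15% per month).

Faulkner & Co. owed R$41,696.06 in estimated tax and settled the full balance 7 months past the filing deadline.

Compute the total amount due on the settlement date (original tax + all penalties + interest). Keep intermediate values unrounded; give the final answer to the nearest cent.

R$51,216.57

Penalty, months 1–2: 2 × 1% × R$41,696.06 = R$833.92…
Penalty, months 3–7: 5 × 2.5% × R$41,696.06 = R$5,212.01…
Interest: R$41,696.06 × ((1 + 0.0115)^7 − 1) = R$41,696.06 × 0.0833311… = R$3,474.5784…
Total = R$41,696.06 + R$6,045.9287 + R$3,474.5784… = R$51,216.57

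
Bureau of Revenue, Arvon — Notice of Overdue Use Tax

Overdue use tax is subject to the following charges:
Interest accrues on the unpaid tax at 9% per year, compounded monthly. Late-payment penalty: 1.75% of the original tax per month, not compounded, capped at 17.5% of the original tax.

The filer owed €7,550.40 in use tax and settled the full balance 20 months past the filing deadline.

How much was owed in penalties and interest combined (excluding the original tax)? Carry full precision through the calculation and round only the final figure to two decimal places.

€2,538.32

Penalty (uncapped): 20 × 1.75% × €7,550.40 = €2,642.64; cap = 17.5% × €7,550.40 = €1,321.32 → penalty = €1,321.32
Interest (9%/yr ÷ 12 = 0.75%/month): €7,550.40 × ((1 + 0.0075)^20 − 1) = €1,217.0047…
Penalties + interest = €1,321.3200 + €1,217.0047… = €2,538.32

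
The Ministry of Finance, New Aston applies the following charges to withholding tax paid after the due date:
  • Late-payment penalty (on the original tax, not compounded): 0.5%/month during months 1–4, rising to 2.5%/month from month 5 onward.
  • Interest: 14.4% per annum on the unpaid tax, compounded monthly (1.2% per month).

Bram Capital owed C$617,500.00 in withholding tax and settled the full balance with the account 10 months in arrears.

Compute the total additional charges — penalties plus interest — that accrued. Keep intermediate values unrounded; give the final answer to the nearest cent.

Penalty, months 1–4: 4 × 0.5% × C$617,500.00 = C$12,350.00
Penalty, months 5–10: 6 × 2.5% × C$617,500.00 = C$92,625.00
Interest: C$617,500.00 × ((1 + 0.012)^10 − 1) = C$617,500.00 × 0.1266918… = C$78,232.1729…
Penalties + interest = C$104,975.0000 + C$78,232.1729… = C$183,207.17

C$183,207.17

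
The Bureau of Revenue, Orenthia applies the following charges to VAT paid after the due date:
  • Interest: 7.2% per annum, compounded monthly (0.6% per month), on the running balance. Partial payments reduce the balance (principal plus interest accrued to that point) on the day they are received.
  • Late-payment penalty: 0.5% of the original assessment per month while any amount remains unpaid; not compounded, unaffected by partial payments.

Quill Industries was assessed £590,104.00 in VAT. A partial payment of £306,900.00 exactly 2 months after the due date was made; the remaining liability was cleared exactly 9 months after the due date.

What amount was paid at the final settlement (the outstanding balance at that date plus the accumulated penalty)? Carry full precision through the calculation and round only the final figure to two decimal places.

£329,275.72

Balance at month 2: £590,104.0000 × (1 + 0.006)^2 = £597,206.4917…
After £306,900.00 payment: £597,206.4917… − £306,900.00 = £290,306.4917…
Balance at month 9: £290,306.4917… × (1 + 0.006)^7 = £302,721.0440…
Penalty: 9 × 0.5% × £590,104.00 = £26,554.68
Final settlement = outstanding balance + penalty = £302,721.0440… + £26,554.68 = £329,275.72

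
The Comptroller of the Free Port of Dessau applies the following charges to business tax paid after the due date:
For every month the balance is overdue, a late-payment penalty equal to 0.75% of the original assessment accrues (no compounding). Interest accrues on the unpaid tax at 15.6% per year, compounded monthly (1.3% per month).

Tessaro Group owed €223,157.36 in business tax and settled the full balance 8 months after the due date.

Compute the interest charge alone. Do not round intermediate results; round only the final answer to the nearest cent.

€24,292.25

Interest: €223,157.36 × ((1 + 0.013)^8 − 1) = €223,157.36 × 0.1088571… = €24,292.2524…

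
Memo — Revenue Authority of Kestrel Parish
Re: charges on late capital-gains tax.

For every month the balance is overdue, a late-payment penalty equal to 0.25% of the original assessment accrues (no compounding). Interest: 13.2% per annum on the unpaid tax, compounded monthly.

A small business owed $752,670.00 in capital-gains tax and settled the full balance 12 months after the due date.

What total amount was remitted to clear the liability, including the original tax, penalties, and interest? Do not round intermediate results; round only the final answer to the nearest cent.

Late-payment penalty: 12 × 0.25% × $752,670.00 = $22,580.10
Interest (13.2%/yr ÷ 12 = 1.1%/month): $752,670.00 × ((1 + 0.011)^12 − 1) = $105,589.2115…
Total = $752,670.00 + $22,580.1000 + $105,589.2115… = $880,839.31

$880,839.31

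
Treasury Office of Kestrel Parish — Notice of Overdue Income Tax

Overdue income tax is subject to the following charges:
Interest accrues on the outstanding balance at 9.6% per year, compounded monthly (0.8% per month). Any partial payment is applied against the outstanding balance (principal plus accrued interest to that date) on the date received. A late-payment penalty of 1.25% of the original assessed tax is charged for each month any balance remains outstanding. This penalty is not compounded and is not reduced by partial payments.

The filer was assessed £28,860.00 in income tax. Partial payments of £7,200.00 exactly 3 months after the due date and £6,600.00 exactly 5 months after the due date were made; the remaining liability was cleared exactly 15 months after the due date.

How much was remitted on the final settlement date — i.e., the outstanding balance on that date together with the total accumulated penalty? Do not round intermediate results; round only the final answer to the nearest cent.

£22,865.42

Balance at month 3: £28,860.0000 × (1 + 0.008)^3 = £29,558.1959…
After £7,200.00 payment: £29,558.1959… − £7,200.00 = £22,358.1959…
Balance at month 5: £22,358.1959… × (1 + 0.008)^2 = £22,717.3580…
After £6,600.00 payment: £22,717.3580… − £6,600.00 = £16,117.3580…
Balance at month 15: £16,117.3580… × (1 + 0.008)^10 = £17,454.1688…
Penalty: 15 × 1.25% × £28,860.00 = £5,411.25
Final settlement = outstanding balance + penalty = £17,454.1688… + £5,411.25 = £22,865.42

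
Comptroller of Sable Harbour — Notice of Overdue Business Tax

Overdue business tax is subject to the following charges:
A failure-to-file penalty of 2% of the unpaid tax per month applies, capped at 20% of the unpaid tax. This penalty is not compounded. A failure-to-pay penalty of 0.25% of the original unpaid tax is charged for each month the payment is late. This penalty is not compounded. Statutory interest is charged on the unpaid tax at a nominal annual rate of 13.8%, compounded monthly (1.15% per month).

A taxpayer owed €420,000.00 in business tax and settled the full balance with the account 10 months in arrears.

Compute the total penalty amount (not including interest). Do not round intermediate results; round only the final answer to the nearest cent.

€94,500.00

Failure-to-file: 10 × 2% × €420,000.00 = €84,000.00, capped at 20% × €420,000.00 = €84,000.00
Failure-to-pay penalty = 0.25% × €420,000.00 × 10 mo = €10,500.00
Total penalty = €84,000.00 + €10,500.00 = €94,500.00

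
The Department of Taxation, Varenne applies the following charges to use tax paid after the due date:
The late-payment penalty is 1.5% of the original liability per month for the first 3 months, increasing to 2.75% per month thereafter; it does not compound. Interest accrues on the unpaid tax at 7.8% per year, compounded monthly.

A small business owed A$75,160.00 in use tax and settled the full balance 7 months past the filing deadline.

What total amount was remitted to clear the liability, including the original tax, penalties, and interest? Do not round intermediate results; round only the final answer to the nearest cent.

Penalty, months 1–3: 3 × 1.5% × A$75,160.00 = A$3,382.20
Penalty, months 4–7: 4 × 2.75% × A$75,160.00 = A$8,267.60
Interest (7.8%/yr ÷ 12 = 0.65%/month): A$75,160.00 × ((1 + 0.0065)^7 − 1) = A$3,487.1929…
Total = A$75,160.00 + A$11,649.8000 + A$3,487.1929… = A$90,296.99

A$90,296.99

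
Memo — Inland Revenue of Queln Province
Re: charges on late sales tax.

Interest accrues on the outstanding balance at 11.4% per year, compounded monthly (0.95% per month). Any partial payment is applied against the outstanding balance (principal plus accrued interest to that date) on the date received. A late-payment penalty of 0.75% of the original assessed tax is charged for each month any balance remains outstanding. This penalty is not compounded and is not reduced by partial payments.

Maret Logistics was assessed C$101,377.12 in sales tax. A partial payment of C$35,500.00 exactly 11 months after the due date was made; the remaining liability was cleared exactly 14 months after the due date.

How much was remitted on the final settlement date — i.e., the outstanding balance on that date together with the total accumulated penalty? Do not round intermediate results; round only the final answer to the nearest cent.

C$89,848.55

Balance at month 11: C$101,377.1200 × (1 + 0.0095)^11 = C$112,488.8574…
After C$35,500.00 payment: C$112,488.8574… − C$35,500.00 = C$76,988.8574…
Balance at month 14: C$76,988.8574… × (1 + 0.0095)^3 = C$79,203.9505…
Penalty: 14 × 0.75% × C$101,377.12 = C$10,644.60…
Final settlement = outstanding balance + penalty = C$79,203.9505… + C$10,644.60… = C$89,848.55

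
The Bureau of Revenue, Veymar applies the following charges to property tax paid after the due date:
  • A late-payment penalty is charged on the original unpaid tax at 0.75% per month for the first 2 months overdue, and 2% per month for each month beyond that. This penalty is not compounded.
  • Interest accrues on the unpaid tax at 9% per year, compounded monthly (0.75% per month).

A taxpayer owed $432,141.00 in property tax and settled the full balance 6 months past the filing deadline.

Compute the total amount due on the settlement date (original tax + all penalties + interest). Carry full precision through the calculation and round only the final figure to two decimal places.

Penalty, months 1–2: 2 × 0.75% × $432,141.00 = $6,482.12…
Penalty, months 3–6: 4 × 2% × $432,141.00 = $34,571.28
Interest: $432,141.00 × ((1 + 0.0075)^6 − 1) = $432,141.00 × 0.0458522… = $19,814.6307…
Total = $432,141.00 + $41,053.3950 + $19,814.6307… = $493,009.03

$493,009.03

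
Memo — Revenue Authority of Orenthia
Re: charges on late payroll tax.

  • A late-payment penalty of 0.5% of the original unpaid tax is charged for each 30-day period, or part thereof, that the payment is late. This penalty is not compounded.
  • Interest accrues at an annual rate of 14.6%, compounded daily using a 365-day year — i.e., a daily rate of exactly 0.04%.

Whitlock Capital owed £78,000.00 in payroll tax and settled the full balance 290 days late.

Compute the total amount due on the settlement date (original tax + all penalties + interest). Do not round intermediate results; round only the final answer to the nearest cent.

£91,491.65

Penalty periods: ⌈290/30⌉ = 10; penalty = 10 × 0.5% × £78,000.00 = £3,900.00
Interest: £78,000.00 × ((1 + 0.0004)^290 − 1) = £78,000.00 × 0.12296983… = £9,591.6464…
Total = £78,000.00 + £3,900.0000 + £9,591.6464… = £91,491.65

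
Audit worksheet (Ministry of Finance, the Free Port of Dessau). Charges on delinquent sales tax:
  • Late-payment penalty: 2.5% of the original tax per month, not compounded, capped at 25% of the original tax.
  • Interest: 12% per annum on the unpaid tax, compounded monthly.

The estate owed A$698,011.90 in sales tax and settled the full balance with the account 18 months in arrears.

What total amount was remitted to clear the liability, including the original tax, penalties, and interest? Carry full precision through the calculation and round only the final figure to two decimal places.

A$1,009,428.15

Penalty (uncapped): 18 × 2.5% × A$698,011.90 = A$314,105.36…; cap = 25% × A$698,011.90 = A$174,502.98… → penalty = A$174,502.98…
Interest (12%/yr ÷ 12 = 1%/month): A$698,011.90 × ((1 + 0.01)^18 − 1) = A$136,913.2722…
Total = A$698,011.90 + A$174,502.9750 + A$136,913.2722… = A$1,009,428.15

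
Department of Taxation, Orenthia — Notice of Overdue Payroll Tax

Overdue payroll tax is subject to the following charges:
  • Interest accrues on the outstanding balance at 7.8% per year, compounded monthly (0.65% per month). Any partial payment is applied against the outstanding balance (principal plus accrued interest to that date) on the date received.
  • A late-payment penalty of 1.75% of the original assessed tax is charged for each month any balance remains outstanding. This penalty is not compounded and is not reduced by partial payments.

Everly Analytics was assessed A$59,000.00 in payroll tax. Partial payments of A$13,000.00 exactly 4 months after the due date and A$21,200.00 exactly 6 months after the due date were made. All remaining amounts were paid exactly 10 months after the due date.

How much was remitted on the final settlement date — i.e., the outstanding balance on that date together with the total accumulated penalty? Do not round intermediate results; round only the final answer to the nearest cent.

A$38,002.23

Balance at month 4: A$59,000.0000 × (1 + 0.0065)^4 = A$60,549.0214…
After A$13,000.00 payment: A$60,549.0214… − A$13,000.00 = A$47,549.0214…
Balance at month 6: A$47,549.0214… × (1 + 0.0065)^2 = A$48,169.1676…
After A$21,200.00 payment: A$48,169.1676… − A$21,200.00 = A$26,969.1676…
Balance at month 10: A$26,969.1676… × (1 + 0.0065)^4 = A$27,677.2324…
Penalty: 10 × 1.75% × A$59,000.00 = A$10,325.00
Final settlement = outstanding balance + penalty = A$27,677.2324… + A$10,325.00 = A$38,002.23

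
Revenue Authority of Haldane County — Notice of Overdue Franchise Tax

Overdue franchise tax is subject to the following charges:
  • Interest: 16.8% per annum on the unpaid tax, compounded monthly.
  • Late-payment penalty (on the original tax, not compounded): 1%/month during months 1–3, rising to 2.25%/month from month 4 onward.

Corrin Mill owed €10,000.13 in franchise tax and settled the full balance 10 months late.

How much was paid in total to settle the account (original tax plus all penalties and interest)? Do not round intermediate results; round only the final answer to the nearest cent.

€13,366.75

Penalty, months 1–3: 3 × 1% × €10,000.13 = €300.00…
Penalty, months 4–10: 7 × 2.25% × €10,000.13 = €1,575.02…
Interest (16.8%/yr ÷ 12 = 1.4%/month): €10,000.13 × ((1 + 0.014)^10 − 1) = €1,491.5942…
Total = €10,000.13 + €1,875.0244… + €1,491.5942… = €13,366.75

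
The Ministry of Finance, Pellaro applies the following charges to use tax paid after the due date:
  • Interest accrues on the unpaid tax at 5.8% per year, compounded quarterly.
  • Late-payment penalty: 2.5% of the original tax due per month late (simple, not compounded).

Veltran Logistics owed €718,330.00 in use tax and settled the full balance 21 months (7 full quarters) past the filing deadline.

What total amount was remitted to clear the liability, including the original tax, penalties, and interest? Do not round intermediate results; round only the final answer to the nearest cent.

Late-payment penalty: 21 × 2.5% × €718,330.00 = €377,123.25
Interest (5.8%/yr ÷ 4 = 1.45%/quarter): €718,330.00 × ((1 + 0.0145)^7 − 1) = €76,159.8698…
Total = €718,330.00 + €377,123.2500 + €76,159.8698… = €1,171,613.12

€1,171,613.12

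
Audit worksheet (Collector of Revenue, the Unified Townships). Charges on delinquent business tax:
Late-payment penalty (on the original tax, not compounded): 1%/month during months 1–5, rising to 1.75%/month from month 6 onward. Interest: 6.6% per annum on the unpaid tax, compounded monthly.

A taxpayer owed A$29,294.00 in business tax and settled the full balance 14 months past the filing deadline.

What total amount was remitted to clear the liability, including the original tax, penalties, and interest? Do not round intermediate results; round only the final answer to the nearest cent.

Penalty, months 1–5: 5 × 1% × A$29,294.00 = A$1,464.70
Penalty, months 6–14: 9 × 1.75% × A$29,294.00 = A$4,613.81…
Interest (6.6%/yr ÷ 12 = 0.55%/month): A$29,294.00 × ((1 + 0.0055)^14 − 1) = A$2,338.0782…
Total = A$29,294.00 + A$6,078.5050 + A$2,338.0782… = A$37,710.58

A$37,710.58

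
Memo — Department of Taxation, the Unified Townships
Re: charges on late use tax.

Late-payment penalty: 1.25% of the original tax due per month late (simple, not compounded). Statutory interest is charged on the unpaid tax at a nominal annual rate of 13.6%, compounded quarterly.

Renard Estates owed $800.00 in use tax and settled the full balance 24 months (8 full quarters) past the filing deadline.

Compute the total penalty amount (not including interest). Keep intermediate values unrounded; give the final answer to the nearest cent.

$240.00

Late-payment penalty: 24 × 1.25% × $800.00 = $240.00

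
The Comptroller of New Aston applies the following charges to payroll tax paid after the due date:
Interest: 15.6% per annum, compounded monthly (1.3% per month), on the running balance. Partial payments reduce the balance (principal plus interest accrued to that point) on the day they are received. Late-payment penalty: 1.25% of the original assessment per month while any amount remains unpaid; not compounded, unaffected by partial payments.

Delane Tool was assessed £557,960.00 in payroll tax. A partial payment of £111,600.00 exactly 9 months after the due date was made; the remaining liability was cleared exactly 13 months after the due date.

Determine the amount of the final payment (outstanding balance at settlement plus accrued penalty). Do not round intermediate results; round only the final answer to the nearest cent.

£633,123.68

Balance at month 9: £557,960.0000 × (1 + 0.013)^9 = £626,740.9533…
After £111,600.00 payment: £626,740.9533… − £111,600.00 = £515,140.9533…
Balance at month 13: £515,140.9533… × (1 + 0.013)^4 = £542,455.1776…
Penalty: 13 × 1.25% × £557,960.00 = £90,668.50
Final settlement = outstanding balance + penalty = £542,455.1776… + £90,668.50 = £633,123.68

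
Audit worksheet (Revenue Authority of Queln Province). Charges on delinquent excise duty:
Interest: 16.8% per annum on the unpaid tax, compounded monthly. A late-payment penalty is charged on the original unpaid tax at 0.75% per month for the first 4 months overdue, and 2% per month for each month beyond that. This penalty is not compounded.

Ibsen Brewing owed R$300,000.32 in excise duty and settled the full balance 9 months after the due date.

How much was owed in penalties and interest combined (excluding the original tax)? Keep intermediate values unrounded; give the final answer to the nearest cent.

Penalty, months 1–4: 4 × 0.75% × R$300,000.32 = R$9,000.01…
Penalty, months 5–9: 5 × 2% × R$300,000.32 = R$30,000.03…
Interest (16.8%/yr ÷ 12 = 1.4%/month): R$300,000.32 × ((1 + 0.014)^9 − 1) = R$39,987.4641…
Penalties + interest = R$39,000.0416 + R$39,987.4641… = R$78,987.51

R$78,987.51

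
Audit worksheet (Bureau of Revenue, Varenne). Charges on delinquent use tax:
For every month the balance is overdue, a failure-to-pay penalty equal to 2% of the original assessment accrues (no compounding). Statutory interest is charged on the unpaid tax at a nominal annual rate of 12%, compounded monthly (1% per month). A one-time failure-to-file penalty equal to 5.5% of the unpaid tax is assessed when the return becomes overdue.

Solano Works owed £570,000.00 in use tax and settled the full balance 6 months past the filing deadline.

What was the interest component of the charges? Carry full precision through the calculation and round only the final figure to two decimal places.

Interest: £570,000.00 × ((1 + 0.01)^6 − 1) = £570,000.00 × 0.0615202… = £35,066.4858…

£35,066.49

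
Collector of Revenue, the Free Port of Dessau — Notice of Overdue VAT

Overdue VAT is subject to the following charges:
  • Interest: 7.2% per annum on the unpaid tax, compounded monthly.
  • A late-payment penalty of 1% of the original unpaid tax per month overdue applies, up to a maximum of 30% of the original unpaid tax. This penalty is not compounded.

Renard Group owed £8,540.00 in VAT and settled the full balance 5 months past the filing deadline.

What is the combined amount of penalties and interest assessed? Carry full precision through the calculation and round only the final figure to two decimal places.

Penalty: 5 × 1% × £8,540.00 = £427.00 (below the 30% cap of £2,562.00)
Interest (7.2%/yr ÷ 12 = 0.6%/month): £8,540.00 × ((1 + 0.006)^5 − 1) = £259.2929…
Penalties + interest = £427.0000 + £259.2929… = £686.29

£686.29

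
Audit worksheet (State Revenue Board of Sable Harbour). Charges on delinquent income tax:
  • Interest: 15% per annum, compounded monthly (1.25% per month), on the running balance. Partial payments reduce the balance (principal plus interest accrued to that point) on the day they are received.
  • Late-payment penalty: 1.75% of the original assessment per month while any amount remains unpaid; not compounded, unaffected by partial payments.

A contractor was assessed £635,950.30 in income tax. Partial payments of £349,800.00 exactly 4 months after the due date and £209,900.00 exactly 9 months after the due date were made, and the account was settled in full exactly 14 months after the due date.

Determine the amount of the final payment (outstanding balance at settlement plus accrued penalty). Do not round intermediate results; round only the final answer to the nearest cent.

Balance at month 4: £635,950.3000 × (1 + 0.0125)^4 = £668,349.0023…
After £349,800.00 payment: £668,349.0023… − £349,800.00 = £318,549.0023…
Balance at month 9: £318,549.0023… × (1 + 0.0125)^5 = £338,962.3084…
After £209,900.00 payment: £338,962.3084… − £209,900.00 = £129,062.3084…
Balance at month 14: £129,062.3084… × (1 + 0.0125)^5 = £137,332.8991…
Penalty: 14 × 1.75% × £635,950.30 = £155,807.82…
Final settlement = outstanding balance + penalty = £137,332.8991… + £155,807.82… = £293,140.72

£293,140.72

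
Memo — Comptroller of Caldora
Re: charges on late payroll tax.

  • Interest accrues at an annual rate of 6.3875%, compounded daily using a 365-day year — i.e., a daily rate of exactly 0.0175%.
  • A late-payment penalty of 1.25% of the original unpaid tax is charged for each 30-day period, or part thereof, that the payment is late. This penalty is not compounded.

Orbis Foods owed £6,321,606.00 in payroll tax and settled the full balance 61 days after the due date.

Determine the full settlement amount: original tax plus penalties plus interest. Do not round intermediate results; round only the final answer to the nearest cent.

Penalty periods: ⌈61/30⌉ = 3; penalty = 3 × 1.25% × £6,321,606.00 = £237,060.23…
Interest: £6,321,606.00 × ((1 + 0.000175)^61 − 1) = £6,321,606.00 × 0.01073124… = £67,838.6530…
Total = £6,321,606.00 + £237,060.2250 + £67,838.6530… = £6,626,504.88

£6,626,504.88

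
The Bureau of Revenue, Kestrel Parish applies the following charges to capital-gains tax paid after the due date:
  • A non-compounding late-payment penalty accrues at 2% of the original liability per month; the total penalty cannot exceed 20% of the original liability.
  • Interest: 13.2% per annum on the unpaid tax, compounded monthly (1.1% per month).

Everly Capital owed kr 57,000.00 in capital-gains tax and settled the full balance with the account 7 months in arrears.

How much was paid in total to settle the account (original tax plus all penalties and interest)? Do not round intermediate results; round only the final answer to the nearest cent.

kr 69,516.52

Penalty: 7 × 2% × kr 57,000.00 = kr 7,980.00 (below the 20% cap of kr 11,400.00)
Interest: kr 57,000.00 × ((1 + 0.011)^7 − 1) = kr 57,000.00 × 0.0795881… = kr 4,536.5217…
Total = kr 57,000.00 + kr 7,980.0000 + kr 4,536.5217… = kr 69,516.52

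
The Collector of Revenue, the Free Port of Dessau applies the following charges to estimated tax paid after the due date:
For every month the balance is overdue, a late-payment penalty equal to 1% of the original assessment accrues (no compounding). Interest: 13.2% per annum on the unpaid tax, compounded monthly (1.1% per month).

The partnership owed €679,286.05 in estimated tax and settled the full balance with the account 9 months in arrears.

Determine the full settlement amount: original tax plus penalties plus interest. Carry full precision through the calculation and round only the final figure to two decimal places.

€810,707.30

Late-payment penalty = 1% × €679,286.05 × 9 mo = €61,135.74…
Interest: €679,286.05 × ((1 + 0.011)^9 − 1) = €679,286.05 × 0.1034697… = €70,285.5029…
Total = €679,286.05 + €61,135.7445 + €70,285.5029… = €810,707.30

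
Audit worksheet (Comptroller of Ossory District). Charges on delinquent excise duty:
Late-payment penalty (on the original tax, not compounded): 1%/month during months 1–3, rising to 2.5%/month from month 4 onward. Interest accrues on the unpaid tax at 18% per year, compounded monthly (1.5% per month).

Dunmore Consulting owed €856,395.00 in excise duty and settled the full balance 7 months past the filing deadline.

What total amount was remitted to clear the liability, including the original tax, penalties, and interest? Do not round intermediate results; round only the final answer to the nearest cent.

€1,061,796.98

Penalty, months 1–3: 3 × 1% × €856,395.00 = €25,691.85
Penalty, months 4–7: 4 × 2.5% × €856,395.00 = €85,639.50
Interest: €856,395.00 × ((1 + 0.015)^7 − 1) = €856,395.00 × 0.1098449… = €94,070.6342…
Total = €856,395.00 + €111,331.3500 + €94,070.6342… = €1,061,796.98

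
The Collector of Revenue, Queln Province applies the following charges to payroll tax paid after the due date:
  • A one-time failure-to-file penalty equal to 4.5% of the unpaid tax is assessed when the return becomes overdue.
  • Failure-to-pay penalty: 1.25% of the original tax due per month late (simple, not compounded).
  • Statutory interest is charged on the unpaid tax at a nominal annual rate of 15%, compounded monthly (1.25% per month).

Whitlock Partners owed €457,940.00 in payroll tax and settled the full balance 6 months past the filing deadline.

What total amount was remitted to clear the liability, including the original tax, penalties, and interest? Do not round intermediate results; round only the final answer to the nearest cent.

Failure-to-file penalty: 4.5% × €457,940.00 = €20,607.30
Failure-to-pay penalty = 1.25% × €457,940.00 × 6 mo = €34,345.50
Interest: €457,940.00 × ((1 + 0.0125)^6 − 1) = €457,940.00 × 0.0773832… = €35,436.8537…
Total = €457,940.00 + €54,952.8000 + €35,436.8537… = €548,329.65

€548,329.65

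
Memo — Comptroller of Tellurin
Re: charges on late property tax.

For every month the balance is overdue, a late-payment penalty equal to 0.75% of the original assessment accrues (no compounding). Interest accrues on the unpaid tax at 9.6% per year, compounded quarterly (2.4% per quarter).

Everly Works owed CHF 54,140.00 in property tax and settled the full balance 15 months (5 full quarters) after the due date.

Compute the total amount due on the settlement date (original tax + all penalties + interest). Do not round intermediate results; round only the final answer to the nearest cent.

CHF 67,046.97

Late-payment penalty = 0.75% × CHF 54,140.00 × 15 mo = CHF 6,090.75
Interest: CHF 54,140.00 × ((1 + 0.024)^5 − 1) = CHF 54,140.00 × 0.1258999… = CHF 6,816.2210…
Total = CHF 54,140.00 + CHF 6,090.7500 + CHF 6,816.2210… = CHF 67,046.97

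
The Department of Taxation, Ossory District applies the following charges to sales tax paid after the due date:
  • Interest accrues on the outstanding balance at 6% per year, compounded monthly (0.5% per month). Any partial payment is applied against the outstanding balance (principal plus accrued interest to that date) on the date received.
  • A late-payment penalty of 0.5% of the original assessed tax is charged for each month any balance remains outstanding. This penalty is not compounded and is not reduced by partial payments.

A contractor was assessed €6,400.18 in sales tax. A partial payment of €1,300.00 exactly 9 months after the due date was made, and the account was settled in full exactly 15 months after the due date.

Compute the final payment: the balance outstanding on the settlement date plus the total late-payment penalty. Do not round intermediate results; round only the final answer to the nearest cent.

Balance at month 9: €6,400.1800 × (1 + 0.005)^9 = €6,694.0160…
After €1,300.00 payment: €6,694.0160… − €1,300.00 = €5,394.0160…
Balance at month 15: €5,394.0160… × (1 + 0.005)^6 = €5,557.8727…
Penalty: 15 × 0.5% × €6,400.18 = €480.01…
Final settlement = outstanding balance + penalty = €5,557.8727… + €480.01… = €6,037.89

€6,037.89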